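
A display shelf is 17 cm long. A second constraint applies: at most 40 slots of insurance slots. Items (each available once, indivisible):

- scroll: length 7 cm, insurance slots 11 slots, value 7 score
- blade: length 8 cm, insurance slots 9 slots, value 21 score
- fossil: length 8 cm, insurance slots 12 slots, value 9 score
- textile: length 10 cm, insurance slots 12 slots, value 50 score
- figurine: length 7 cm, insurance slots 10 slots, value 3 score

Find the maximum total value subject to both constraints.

Feasible sets respecting both limits:
- scroll+textile: length 17, insurance slots 23, value 57
- textile+figurine: length 17, insurance slots 22, value 53
- textile: length 10, insurance slots 12, value 50
- blade+fossil: length 16, insurance slots 21, value 30
Best: 57 score.

57 score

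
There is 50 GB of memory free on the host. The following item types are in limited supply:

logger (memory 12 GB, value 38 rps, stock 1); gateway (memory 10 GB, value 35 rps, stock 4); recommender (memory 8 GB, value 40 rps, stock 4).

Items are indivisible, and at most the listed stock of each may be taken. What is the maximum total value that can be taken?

Top feasible selections:
- 1×logger + 4×recommender: memory 44, value 198
- 1×gateway + 4×recommender: memory 42, value 195
Best: 198 rps.

198 rps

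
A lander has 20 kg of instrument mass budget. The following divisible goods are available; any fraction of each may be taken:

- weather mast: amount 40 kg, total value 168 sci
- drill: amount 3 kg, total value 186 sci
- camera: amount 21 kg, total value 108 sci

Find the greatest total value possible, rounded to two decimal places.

273.43

Take in order of value per unit:
- drill (186/3 per unit): all 3 → value 186, running total 186.00
- camera (108/21 per unit): 17 of 21 → value 17×108/21 = 87.4286, running total 273.43
Total 273.43.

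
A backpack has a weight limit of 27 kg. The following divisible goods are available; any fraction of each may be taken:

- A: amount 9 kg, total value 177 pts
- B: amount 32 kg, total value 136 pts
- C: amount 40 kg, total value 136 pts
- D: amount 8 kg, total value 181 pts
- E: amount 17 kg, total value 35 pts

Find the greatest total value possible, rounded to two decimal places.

400.50

Take in order of value per unit:
- D (181/8 per unit): all 8 → value 181, running total 181.00
- A (177/9 per unit): all 9 → value 177, running total 358.00
- B (136/32 per unit): 10 of 32 → value 10×136/32 = 42.5000, running total 400.50
Total 400.50.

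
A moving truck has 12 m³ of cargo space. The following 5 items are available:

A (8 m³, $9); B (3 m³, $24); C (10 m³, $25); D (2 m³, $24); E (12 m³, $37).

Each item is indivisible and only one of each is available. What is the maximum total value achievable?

$49

This is a 0/1 knapsack; check combinations near the capacity.
- C+D: volume 10+2=12, value 25+24=49
- B+D: volume 3+2=5, value 24+24=48
- E: volume 12, value 37
Best: $49.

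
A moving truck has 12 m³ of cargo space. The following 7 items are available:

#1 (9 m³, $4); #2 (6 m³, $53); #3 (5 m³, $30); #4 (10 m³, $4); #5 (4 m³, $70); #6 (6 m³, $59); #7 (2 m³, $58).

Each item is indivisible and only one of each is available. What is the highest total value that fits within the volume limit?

Check high-value combinations within 12 m³:
- #5+#6+#7: volume 4+6+2=12, value 70+59+58=187
- #2+#5+#7: volume 6+4+2=12, value 53+70+58=181
- #3+#5+#7: volume 5+4+2=11, value 30+70+58=158
- #5+#6: volume 4+6=10, value 70+59=129
- #5+#7: volume 4+2=6, value 70+58=128
Best: $187.

$187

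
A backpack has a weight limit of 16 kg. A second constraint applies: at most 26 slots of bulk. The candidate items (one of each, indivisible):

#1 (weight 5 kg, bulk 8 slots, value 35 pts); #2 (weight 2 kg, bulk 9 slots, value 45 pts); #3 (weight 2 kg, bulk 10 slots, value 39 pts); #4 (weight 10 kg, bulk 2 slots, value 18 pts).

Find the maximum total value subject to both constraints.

Feasible sets respecting both limits:
- #2+#3+#4: weight 14, bulk 21, value 102
- #2+#3: weight 4, bulk 19, value 84
- #1+#2: weight 7, bulk 17, value 80
Best: 102 pts.

102 pts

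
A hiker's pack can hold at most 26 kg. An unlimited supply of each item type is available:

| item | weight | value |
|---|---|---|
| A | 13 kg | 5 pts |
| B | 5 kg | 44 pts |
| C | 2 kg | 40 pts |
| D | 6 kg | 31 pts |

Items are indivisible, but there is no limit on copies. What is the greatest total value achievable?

520 pts

Best value-per-unit is C at 40/2, and filling with it alone uses weight 13×2=26. No mix of the others beats 13×40 = 520.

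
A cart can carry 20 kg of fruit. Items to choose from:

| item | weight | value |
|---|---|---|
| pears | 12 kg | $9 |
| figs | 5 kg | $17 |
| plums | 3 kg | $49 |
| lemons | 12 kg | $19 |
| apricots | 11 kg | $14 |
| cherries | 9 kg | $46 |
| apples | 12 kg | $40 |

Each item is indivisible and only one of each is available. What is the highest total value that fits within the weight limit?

Check high-value combinations within 20 kg:
- figs+plums+cherries: weight 5+3+9=17, value 17+49+46=112
- figs+plums+apples: weight 5+3+12=20, value 17+49+40=106
- plums+cherries: weight 3+9=12, value 49+46=95
- plums+apples: weight 3+12=15, value 49+40=89
Best: $112.

$112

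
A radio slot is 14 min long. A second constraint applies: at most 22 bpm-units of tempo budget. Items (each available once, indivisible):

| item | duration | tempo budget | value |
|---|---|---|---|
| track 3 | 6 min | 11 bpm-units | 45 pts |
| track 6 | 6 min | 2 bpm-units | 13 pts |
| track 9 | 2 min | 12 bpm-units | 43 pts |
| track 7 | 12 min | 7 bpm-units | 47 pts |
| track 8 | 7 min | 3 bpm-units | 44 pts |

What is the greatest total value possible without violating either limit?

90 pts

Feasible sets respecting both limits:
- track 9+track 7: duration 14, tempo budget 19, value 90
- track 3+track 8: duration 13, tempo budget 14, value 89
- track 9+track 8: duration 9, tempo budget 15, value 87
- track 3+track 6: duration 12, tempo budget 13, value 58
Best: 90 pts.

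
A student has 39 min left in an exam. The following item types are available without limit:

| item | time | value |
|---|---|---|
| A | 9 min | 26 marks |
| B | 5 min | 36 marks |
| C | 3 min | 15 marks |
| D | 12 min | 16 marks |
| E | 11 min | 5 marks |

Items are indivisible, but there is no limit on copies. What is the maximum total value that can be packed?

267 marks

Best value-per-unit is B at 36/5; filling with it alone gives 7×36 = 252.
Optimal mix: 7×B + 1×C → time 38, value 267.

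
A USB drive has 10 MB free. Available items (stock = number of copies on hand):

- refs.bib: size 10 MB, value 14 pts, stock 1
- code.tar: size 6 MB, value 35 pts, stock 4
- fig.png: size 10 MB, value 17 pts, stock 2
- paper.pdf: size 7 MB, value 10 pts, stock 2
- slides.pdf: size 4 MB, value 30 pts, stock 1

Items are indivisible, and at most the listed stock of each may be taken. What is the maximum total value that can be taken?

65 pts

Top feasible selections:
- 1×code.tar + 1×slides.pdf: size 10, value 65
- 1×code.tar: size 6, value 35
Best: 65 pts.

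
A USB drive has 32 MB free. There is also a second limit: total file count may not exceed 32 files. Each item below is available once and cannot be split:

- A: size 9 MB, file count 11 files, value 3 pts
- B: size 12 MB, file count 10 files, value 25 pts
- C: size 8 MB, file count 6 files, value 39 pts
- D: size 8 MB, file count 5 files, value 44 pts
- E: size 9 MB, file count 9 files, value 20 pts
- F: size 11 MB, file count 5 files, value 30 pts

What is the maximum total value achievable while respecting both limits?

Feasible sets respecting both limits:
- C+D+F: size 27, file count 16, value 113
- B+C+D: size 28, file count 21, value 108
- C+D+E: size 25, file count 20, value 103
Best: 113 pts.

113 pts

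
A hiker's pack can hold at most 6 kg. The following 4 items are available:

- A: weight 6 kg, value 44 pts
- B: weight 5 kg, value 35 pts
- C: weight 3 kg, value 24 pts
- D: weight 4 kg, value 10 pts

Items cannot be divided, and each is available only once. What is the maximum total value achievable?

Check high-value combinations within 6 kg:
- A: weight 6, value 44
- B: weight 5, value 35
- C: weight 3, value 24
- D: weight 4, value 10
Best: 44 pts.

44 pts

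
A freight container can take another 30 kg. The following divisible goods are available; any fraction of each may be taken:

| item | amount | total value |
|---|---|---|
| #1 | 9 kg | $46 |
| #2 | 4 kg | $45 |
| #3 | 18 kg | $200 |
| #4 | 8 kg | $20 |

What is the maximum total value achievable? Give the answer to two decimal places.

285.89

Take in order of value per unit:
- #2 (45/4 per unit): all 4 → value 45, running total 45.00
- #3 (200/18 per unit): all 18 → value 200, running total 245.00
- #1 (46/9 per unit): 8 of 9 → value 8×46/9 = 40.8889, running total 285.89
Total 285.89.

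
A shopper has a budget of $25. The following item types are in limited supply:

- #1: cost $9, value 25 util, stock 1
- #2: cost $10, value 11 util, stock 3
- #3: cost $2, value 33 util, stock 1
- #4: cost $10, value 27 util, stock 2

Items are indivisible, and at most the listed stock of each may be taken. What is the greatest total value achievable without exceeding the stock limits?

Top feasible selections:
- 1×#3 + 2×#4: cost 22, value 87
- 1×#1 + 1×#3 + 1×#4: cost 21, value 85
- 1×#2 + 1×#3 + 1×#4: cost 22, value 71
Best: 87 util.

87 util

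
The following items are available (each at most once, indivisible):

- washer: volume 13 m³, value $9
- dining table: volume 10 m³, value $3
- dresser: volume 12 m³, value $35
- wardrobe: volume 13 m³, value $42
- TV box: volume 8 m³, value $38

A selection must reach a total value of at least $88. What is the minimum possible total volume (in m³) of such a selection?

Subsets with value ≥ 88, sorted by total volume:
- dresser+wardrobe+TV box: volume 33, value 115
- washer+wardrobe+TV box: volume 34, value 89
- dining table+dresser+wardrobe+TV box: volume 43, value 118
- washer+dining table+wardrobe+TV box: volume 44, value 92
Minimum volume: 33 m³.

33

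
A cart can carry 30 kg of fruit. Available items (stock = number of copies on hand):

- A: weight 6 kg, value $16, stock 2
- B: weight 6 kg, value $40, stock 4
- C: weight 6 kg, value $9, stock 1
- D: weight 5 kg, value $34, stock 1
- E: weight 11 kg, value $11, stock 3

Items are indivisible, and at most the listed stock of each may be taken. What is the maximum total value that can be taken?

Best selections within weight 30 and stock limits:
- 4×B + 1×D: weight 29, value 194
- 1×A + 4×B: weight 30, value 176
- 1×A + 3×B + 1×D: weight 29, value 170
Best: $194.

$194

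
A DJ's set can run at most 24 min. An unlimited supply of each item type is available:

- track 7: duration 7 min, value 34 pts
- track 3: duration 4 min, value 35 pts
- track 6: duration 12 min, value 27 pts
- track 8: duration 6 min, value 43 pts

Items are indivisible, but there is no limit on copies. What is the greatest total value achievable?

210 pts

Best value-per-unit is track 3 at 35/4, and filling with it alone uses duration 6×4=24. No mix of the others beats 6×35 = 210.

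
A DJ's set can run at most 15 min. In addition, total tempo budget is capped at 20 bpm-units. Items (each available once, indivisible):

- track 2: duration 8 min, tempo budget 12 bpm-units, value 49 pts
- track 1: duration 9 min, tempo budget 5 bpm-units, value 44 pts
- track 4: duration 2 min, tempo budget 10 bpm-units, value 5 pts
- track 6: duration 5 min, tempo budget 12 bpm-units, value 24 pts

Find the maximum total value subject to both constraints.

68 pts

Feasible sets respecting both limits:
- track 1+track 6: duration 14, tempo budget 17, value 68
- track 2: duration 8, tempo budget 12, value 49
- track 1+track 4: duration 11, tempo budget 15, value 49
Best: 68 pts.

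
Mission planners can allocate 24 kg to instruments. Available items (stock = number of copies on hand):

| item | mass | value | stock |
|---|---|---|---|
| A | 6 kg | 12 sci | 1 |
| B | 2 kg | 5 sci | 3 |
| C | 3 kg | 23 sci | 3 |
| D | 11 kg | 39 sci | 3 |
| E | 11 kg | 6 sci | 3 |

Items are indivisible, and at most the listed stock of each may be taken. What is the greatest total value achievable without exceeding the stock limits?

118 sci

Best selections within mass 24 and stock limits:
- 2×B + 3×C + 1×D: mass 24, value 118
- 1×B + 3×C + 1×D: mass 22, value 113
- 3×C + 1×D: mass 20, value 108
- 3×B + 2×C + 1×D: mass 23, value 100
Best: 118 sci.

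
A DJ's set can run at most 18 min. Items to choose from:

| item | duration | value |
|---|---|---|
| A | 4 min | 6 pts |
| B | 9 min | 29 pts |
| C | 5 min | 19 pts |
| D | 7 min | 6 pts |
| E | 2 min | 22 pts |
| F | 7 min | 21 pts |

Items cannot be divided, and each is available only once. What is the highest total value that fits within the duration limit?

This is a 0/1 knapsack; check combinations near the capacity.
- B+E+F: duration 9+2+7=18, value 29+22+21=72
- B+C+E: duration 9+5+2=16, value 29+19+22=70
- A+C+E+F: duration 4+5+2+7=18, value 6+19+22+21=68
Best: 72 pts.

72 pts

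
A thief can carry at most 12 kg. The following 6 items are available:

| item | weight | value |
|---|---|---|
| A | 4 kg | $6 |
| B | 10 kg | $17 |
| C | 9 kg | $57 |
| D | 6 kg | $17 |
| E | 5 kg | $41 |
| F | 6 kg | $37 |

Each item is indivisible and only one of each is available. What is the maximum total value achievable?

Check high-value combinations within 12 kg:
- E+F: weight 5+6=11, value 41+37=78
- D+E: weight 6+5=11, value 17+41=58
- C: weight 9, value 57
- D+F: weight 6+6=12, value 17+37=54
- A+E: weight 4+5=9, value 6+41=47
Best: $78.

$78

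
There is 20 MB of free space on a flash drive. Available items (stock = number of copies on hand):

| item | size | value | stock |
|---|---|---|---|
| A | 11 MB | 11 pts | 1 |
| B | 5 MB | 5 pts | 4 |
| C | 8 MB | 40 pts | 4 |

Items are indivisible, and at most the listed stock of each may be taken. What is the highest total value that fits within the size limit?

Top feasible selections:
- 2×C: size 16, value 80
- 1×A + 1×C: size 19, value 51
Best: 80 pts.

80 pts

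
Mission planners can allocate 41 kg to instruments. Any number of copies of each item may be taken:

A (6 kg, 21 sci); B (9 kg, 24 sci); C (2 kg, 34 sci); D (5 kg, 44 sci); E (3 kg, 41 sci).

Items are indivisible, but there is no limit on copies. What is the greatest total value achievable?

Best value-per-unit is C at 34/2; filling with it alone gives 20×34 = 680.
Optimal mix: 19×C + 1×E → mass 41, value 687.

687 sci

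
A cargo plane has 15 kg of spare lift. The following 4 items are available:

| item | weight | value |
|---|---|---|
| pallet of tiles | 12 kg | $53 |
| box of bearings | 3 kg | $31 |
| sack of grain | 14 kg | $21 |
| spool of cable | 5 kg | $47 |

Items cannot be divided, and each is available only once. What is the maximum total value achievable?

Check high-value combinations within 15 kg:
- pallet of tiles+box of bearings: weight 12+3=15, value 53+31=84
- box of bearings+spool of cable: weight 3+5=8, value 31+47=78
- pallet of tiles: weight 12, value 53
- spool of cable: weight 5, value 47
- box of bearings: weight 3, value 31
Best: $84.

$84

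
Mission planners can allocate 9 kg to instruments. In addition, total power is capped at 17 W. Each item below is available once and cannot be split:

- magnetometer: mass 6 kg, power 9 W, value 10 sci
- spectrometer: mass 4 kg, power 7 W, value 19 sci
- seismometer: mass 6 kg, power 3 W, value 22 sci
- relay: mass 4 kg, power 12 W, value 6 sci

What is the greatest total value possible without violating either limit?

Feasible sets respecting both limits:
- seismometer: mass 6, power 3, value 22
- spectrometer: mass 4, power 7, value 19
- magnetometer: mass 6, power 9, value 10
Best: 22 sci.

22 sci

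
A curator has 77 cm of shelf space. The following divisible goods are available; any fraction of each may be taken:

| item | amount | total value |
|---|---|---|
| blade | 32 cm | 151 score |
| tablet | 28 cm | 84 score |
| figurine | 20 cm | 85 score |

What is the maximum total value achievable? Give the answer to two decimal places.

Take in order of value per unit:
- blade (151/32 per unit): all 32 → value 151, running total 151.00
- figurine (85/20 per unit): all 20 → value 85, running total 236.00
- tablet (84/28 per unit): 25 of 28 → value 25×84/28 = 75.0000, running total 311.00
Total 311.00.

311.00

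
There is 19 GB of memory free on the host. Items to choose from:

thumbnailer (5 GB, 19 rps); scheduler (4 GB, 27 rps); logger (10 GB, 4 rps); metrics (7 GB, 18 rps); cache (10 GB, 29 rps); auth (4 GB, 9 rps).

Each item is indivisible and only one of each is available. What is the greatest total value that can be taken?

This is a 0/1 knapsack; check combinations near the capacity.
- thumbnailer+scheduler+cache: memory 5+4+10=19, value 19+27+29=75
- scheduler+cache+auth: memory 4+10+4=18, value 27+29+9=65
- thumbnailer+scheduler+metrics: memory 5+4+7=16, value 19+27+18=64
Best: 75 rps.

75 rps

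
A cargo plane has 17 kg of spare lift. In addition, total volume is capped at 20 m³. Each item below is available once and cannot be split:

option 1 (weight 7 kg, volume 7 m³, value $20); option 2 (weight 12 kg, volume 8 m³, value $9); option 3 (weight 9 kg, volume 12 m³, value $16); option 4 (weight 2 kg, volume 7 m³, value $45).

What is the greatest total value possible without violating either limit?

$65

Feasible sets respecting both limits:
- option 1+option 4: weight 9, volume 14, value 65
- option 3+option 4: weight 11, volume 19, value 61
- option 2+option 4: weight 14, volume 15, value 54
- option 4: weight 2, volume 7, value 45
Best: $65.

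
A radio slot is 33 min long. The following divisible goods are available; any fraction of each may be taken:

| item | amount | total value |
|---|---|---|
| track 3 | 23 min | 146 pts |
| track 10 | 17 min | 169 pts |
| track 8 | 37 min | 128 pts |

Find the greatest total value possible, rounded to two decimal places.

Take in order of value per unit:
- track 10 (169/17 per unit): all 17 → value 169, running total 169.00
- track 3 (146/23 per unit): 16 of 23 → value 16×146/23 = 101.5652, running total 270.57
Total 270.57.

270.57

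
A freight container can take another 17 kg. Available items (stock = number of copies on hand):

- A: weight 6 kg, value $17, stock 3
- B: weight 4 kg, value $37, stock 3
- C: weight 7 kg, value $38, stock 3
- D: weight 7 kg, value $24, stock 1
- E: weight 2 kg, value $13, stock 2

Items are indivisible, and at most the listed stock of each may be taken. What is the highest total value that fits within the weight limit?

Top feasible selections:
- 3×B + 2×E: weight 16, value 137
- 2×B + 1×C + 1×E: weight 17, value 125
- 3×B + 1×E: weight 14, value 124
Best: $137.

$137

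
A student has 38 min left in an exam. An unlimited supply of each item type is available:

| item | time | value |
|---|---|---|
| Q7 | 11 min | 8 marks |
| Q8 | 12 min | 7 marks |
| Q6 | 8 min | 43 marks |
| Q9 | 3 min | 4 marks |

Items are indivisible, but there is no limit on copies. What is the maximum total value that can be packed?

180 marks

Best value-per-unit is Q6 at 43/8; filling with it alone gives 4×43 = 172.
Optimal mix: 4×Q6 + 2×Q9 → time 38, value 180.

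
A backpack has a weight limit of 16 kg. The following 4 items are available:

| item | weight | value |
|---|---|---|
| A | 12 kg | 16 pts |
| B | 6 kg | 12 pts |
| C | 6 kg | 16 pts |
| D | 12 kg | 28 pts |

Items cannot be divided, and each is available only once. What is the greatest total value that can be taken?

28 pts

Check high-value combinations within 16 kg:
- B+C: weight 6+6=12, value 12+16=28
- D: weight 12, value 28
- C: weight 6, value 16
Best: 28 pts.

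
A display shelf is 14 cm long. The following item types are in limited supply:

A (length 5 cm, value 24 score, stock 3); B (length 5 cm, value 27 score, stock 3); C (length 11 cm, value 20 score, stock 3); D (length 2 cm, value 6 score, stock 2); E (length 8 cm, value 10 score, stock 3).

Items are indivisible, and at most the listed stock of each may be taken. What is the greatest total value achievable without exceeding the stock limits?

Best selections within length 14 and stock limits:
- 2×B + 2×D: length 14, value 66
- 1×A + 1×B + 2×D: length 14, value 63
- 2×B + 1×D: length 12, value 60
Best: 66 score.

66 score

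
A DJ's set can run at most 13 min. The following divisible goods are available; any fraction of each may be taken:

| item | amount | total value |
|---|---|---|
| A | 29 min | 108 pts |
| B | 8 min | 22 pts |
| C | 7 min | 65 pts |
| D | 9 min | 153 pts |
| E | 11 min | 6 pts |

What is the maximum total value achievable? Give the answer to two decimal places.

190.14

Take in order of value per unit:
- D (153/9 per unit): all 9 → value 153, running total 153.00
- C (65/7 per unit): 4 of 7 → value 4×65/7 = 37.1429, running total 190.14
Total 190.14.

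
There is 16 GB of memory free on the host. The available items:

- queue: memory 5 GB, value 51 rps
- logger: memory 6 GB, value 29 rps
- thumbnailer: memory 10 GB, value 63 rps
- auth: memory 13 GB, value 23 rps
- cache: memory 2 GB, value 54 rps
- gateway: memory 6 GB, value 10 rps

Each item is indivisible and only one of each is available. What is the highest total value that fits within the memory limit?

134 rps

Check high-value combinations within 16 GB:
- queue+logger+cache: memory 5+6+2=13, value 51+29+54=134
- thumbnailer+cache: memory 10+2=12, value 63+54=117
- queue+cache+gateway: memory 5+2+6=13, value 51+54+10=115
Best: 134 rps.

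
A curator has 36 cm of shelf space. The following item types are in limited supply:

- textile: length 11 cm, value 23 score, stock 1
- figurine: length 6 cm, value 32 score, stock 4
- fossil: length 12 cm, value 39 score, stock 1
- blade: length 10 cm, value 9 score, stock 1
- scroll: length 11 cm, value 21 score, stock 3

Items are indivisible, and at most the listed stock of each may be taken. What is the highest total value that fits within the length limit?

167 score

Best selections within length 36 and stock limits:
- 4×figurine + 1×fossil: length 36, value 167
- 1×textile + 4×figurine: length 35, value 151
- 4×figurine + 1×scroll: length 35, value 149
Best: 167 score.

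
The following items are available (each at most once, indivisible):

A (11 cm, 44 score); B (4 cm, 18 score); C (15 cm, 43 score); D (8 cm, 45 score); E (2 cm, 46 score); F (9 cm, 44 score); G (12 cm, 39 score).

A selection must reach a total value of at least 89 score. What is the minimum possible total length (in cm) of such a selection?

10

Subsets with value ≥ 89, sorted by total length:
- D+E: length 10, value 91
- E+F: length 11, value 90
- A+E: length 13, value 90
- B+D+E: length 14, value 109
Minimum length: 10 cm.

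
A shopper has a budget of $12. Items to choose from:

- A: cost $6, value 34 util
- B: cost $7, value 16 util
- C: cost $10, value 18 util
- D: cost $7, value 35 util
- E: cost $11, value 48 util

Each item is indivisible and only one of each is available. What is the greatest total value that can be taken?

Check high-value combinations within $12:
- E: cost 11, value 48
- D: cost 7, value 35
- A: cost 6, value 34
- C: cost 10, value 18
- B: cost 7, value 16
Best: 48 util.

48 util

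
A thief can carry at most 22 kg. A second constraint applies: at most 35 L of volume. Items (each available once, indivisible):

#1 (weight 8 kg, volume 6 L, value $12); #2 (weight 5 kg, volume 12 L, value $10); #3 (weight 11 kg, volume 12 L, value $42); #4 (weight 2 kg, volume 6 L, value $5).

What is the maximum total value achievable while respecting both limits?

$59

Feasible sets respecting both limits:
- #1+#3+#4: weight 21, volume 24, value 59
- #2+#3+#4: weight 18, volume 30, value 57
- #1+#3: weight 19, volume 18, value 54
- #2+#3: weight 16, volume 24, value 52
Best: $59.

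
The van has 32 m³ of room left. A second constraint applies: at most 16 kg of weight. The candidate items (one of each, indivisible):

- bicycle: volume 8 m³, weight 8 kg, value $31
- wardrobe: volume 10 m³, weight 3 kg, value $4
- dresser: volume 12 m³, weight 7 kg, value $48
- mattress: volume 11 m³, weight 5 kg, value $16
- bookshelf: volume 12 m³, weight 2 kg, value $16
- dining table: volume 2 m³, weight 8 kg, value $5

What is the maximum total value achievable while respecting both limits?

Feasible sets respecting both limits:
- bicycle+dresser: volume 20, weight 15, value 79
- dresser+mattress: volume 23, weight 12, value 64
- dresser+bookshelf: volume 24, weight 9, value 64
Best: $79.

$79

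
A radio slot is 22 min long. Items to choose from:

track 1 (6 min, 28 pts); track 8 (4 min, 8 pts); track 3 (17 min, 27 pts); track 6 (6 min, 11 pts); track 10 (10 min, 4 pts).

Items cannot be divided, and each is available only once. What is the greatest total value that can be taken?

Check high-value combinations within 22 min:
- track 1+track 8+track 6: duration 6+4+6=16, value 28+8+11=47
- track 1+track 6+track 10: duration 6+6+10=22, value 28+11+4=43
- track 1+track 8+track 10: duration 6+4+10=20, value 28+8+4=40
- track 1+track 6: duration 6+6=12, value 28+11=39
Best: 47 pts.

47 pts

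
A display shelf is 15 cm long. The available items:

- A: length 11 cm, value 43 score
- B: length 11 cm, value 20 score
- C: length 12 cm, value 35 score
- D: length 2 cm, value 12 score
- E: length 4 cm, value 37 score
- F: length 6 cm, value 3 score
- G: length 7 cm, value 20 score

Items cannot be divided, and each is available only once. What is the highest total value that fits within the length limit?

This is a 0/1 knapsack; check combinations near the capacity.
- A+E: length 11+4=15, value 43+37=80
- D+E+G: length 2+4+7=13, value 12+37+20=69
- E+G: length 4+7=11, value 37+20=57
- B+E: length 11+4=15, value 20+37=57
- A+D: length 11+2=13, value 43+12=55
Best: 80 score.

80 score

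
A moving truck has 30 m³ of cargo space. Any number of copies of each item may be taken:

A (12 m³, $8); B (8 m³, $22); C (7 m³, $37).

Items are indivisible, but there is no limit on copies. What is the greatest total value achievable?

$148

Best value-per-unit is C at 37/7, and filling with it alone uses volume 4×7=28. No mix of the others beats 4×37 = 148.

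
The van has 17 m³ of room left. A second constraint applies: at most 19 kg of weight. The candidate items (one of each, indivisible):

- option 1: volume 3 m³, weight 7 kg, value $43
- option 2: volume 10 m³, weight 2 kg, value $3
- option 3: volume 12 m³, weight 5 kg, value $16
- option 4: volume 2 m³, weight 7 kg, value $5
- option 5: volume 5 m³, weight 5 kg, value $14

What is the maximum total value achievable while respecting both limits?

$64

Feasible sets respecting both limits:
- option 1+option 3+option 4: volume 17, weight 19, value 64
- option 1+option 4+option 5: volume 10, weight 19, value 62
- option 1+option 3: volume 15, weight 12, value 59
Best: $64.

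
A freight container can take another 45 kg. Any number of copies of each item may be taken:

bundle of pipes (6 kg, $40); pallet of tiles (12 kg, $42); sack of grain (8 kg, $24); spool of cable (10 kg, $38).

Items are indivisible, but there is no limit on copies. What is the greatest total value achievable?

Best value-per-unit is bundle of pipes at 40/6, and filling with it alone uses weight 7×6=42. No mix of the others beats 7×40 = 280.

$280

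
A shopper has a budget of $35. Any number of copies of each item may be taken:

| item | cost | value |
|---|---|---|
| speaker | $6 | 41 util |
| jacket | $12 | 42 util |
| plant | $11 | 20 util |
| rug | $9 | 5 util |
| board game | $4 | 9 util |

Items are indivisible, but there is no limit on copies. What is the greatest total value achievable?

214 util

Best value-per-unit is speaker at 41/6; filling with it alone gives 5×41 = 205.
Optimal mix: 5×speaker + 1×board game → cost 34, value 214.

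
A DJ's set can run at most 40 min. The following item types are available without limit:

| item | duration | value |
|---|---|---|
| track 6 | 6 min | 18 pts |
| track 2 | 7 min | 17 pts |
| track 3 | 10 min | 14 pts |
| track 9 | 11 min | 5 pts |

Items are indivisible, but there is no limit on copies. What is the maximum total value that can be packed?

108 pts

Best value-per-unit is track 6 at 18/6, and filling with it alone uses duration 6×6=36. No mix of the others beats 6×18 = 108.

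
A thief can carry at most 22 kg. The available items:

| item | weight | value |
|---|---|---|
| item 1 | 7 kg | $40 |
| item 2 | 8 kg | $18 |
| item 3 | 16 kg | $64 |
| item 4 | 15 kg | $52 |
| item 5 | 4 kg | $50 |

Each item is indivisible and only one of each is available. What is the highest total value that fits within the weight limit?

$114

Check high-value combinations within 22 kg:
- item 3+item 5: weight 16+4=20, value 64+50=114
- item 1+item 2+item 5: weight 7+8+4=19, value 40+18+50=108
- item 4+item 5: weight 15+4=19, value 52+50=102
- item 1+item 4: weight 7+15=22, value 40+52=92
- item 1+item 5: weight 7+4=11, value 40+50=90
Best: $114.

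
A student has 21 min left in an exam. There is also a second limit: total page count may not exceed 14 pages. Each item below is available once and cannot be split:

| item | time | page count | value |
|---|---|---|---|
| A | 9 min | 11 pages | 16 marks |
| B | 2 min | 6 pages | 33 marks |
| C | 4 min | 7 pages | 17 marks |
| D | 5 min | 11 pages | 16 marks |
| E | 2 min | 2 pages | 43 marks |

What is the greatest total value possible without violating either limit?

76 marks

Feasible sets respecting both limits:
- B+E: time 4, page count 8, value 76
- C+E: time 6, page count 9, value 60
- A+E: time 11, page count 13, value 59
- D+E: time 7, page count 13, value 59
Best: 76 marks.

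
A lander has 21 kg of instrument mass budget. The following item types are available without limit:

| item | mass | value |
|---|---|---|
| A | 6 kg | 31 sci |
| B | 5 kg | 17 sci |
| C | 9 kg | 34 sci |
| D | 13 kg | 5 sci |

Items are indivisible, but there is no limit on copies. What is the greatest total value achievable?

Best value-per-unit is A at 31/6; filling with it alone gives 3×31 = 93.
Optimal mix: 2×A + 1×C → mass 21, value 96.

96 sci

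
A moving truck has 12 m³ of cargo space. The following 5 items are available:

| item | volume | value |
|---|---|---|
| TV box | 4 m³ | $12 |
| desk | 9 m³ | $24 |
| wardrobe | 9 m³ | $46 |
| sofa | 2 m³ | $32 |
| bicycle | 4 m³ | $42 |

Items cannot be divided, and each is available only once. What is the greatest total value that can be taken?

$86

Check high-value combinations within 12 m³:
- TV box+sofa+bicycle: volume 4+2+4=10, value 12+32+42=86
- wardrobe+sofa: volume 9+2=11, value 46+32=78
- sofa+bicycle: volume 2+4=6, value 32+42=74
Best: $86.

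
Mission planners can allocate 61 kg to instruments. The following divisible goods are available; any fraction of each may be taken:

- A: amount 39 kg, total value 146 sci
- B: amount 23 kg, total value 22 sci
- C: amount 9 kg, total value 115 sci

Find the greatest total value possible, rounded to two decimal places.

Take in order of value per unit:
- C (115/9 per unit): all 9 → value 115, running total 115.00
- A (146/39 per unit): all 39 → value 146, running total 261.00
- B (22/23 per unit): 13 of 23 → value 13×22/23 = 12.4348, running total 273.43
Total 273.43.

273.43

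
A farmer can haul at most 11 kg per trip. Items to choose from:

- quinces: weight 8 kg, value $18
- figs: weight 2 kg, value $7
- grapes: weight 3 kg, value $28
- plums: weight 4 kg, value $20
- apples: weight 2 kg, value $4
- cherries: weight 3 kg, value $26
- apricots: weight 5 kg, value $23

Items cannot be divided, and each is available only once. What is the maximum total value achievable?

$77

Check high-value combinations within 11 kg:
- grapes+cherries+apricots: weight 3+3+5=11, value 28+26+23=77
- grapes+plums+cherries: weight 3+4+3=10, value 28+20+26=74
- figs+grapes+apples+cherries: weight 2+3+2+3=10, value 7+28+4+26=65
- figs+grapes+cherries: weight 2+3+3=8, value 7+28+26=61
- figs+grapes+plums+apples: weight 2+3+4+2=11, value 7+28+20+4=59
Best: $77.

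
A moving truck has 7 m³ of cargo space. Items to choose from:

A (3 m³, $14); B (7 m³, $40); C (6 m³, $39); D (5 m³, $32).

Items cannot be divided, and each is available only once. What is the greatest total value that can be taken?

$40

This is a 0/1 knapsack; check combinations near the capacity.
- B: volume 7, value 40
- C: volume 6, value 39
- D: volume 5, value 32
- A: volume 3, value 14
Best: $40.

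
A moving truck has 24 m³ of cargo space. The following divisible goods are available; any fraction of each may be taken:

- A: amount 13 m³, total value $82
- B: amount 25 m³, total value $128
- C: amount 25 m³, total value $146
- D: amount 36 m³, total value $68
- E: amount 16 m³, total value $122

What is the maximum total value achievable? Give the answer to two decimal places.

172.46

Take in order of value per unit:
- E (122/16 per unit): all 16 → value 122, running total 122.00
- A (82/13 per unit): 8 of 13 → value 8×82/13 = 50.4615, running total 172.46
Total 172.46.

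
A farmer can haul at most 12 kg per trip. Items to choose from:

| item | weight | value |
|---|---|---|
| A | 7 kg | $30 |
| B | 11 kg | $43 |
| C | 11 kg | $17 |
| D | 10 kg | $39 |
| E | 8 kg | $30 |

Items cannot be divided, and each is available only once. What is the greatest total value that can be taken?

Check high-value combinations within 12 kg:
- B: weight 11, value 43
- D: weight 10, value 39
- A: weight 7, value 30
- E: weight 8, value 30
- C: weight 11, value 17
Best: $43.

$43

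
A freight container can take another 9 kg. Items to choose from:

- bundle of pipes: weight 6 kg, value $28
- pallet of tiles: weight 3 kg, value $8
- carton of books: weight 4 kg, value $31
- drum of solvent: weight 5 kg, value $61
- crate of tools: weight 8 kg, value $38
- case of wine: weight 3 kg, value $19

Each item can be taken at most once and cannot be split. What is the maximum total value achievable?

$92

Check high-value combinations within 9 kg:
- carton of books+drum of solvent: weight 4+5=9, value 31+61=92
- drum of solvent+case of wine: weight 5+3=8, value 61+19=80
- pallet of tiles+drum of solvent: weight 3+5=8, value 8+61=69
Best: $92.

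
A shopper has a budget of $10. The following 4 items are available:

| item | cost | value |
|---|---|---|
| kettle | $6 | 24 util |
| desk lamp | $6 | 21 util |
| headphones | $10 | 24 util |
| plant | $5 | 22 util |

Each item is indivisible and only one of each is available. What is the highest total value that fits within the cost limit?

24 util

Check high-value combinations within $10:
- kettle: cost 6, value 24
- headphones: cost 10, value 24
- plant: cost 5, value 22
- desk lamp: cost 6, value 21
Best: 24 util.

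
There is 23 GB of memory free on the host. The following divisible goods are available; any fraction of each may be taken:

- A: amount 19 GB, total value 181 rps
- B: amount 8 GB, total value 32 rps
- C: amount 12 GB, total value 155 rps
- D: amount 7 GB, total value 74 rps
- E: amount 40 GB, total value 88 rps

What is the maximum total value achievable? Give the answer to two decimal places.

267.11

Take in order of value per unit:
- C (155/12 per unit): all 12 → value 155, running total 155.00
- D (74/7 per unit): all 7 → value 74, running total 229.00
- A (181/19 per unit): 4 of 19 → value 4×181/19 = 38.1053, running total 267.11
Total 267.11.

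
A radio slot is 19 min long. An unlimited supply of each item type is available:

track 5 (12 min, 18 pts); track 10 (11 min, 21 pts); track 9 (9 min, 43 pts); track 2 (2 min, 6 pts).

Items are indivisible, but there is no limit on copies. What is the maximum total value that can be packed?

Best value-per-unit is track 9 at 43/9, and filling with it alone uses duration 2×9=18. No mix of the others beats 2×43 = 86.

86 pts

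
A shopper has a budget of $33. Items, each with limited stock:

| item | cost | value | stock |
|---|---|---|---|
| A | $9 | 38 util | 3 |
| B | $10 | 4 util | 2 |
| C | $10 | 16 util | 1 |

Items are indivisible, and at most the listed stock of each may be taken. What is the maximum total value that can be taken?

114 util

Best selections within cost 33 and stock limits:
- 3×A: cost 27, value 114
- 2×A + 1×C: cost 28, value 92
- 2×A + 1×B: cost 28, value 80
- 2×A: cost 18, value 76
Best: 114 util.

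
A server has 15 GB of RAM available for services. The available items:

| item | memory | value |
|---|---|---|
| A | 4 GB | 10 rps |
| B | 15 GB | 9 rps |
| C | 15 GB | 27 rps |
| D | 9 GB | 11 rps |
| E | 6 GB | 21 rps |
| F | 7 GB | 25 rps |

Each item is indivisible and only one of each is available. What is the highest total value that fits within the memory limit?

Check high-value combinations within 15 GB:
- E+F: memory 6+7=13, value 21+25=46
- A+F: memory 4+7=11, value 10+25=35
- D+E: memory 9+6=15, value 11+21=32
- A+E: memory 4+6=10, value 10+21=31
Best: 46 rps.

46 rps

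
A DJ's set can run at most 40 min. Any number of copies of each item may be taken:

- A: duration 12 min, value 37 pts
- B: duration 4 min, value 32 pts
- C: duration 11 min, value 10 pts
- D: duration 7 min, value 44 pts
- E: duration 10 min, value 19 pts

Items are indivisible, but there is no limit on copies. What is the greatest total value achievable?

320 pts

Best value-per-unit is B at 32/4, and filling with it alone uses duration 10×4=40. No mix of the others beats 10×32 = 320.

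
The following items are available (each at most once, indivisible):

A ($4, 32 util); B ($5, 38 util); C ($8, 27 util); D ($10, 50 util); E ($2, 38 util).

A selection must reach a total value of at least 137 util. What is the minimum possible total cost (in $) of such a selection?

Subsets with value ≥ 137, sorted by total cost:
- A+B+D+E: cost 21, value 158
- A+C+D+E: cost 24, value 147
- B+C+D+E: cost 25, value 153
- A+B+C+D: cost 27, value 147
Minimum cost: 21 $.

21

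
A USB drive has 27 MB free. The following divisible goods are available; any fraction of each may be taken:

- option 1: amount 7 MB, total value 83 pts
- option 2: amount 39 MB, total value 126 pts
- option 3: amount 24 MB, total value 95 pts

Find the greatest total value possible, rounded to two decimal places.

162.17

Take in order of value per unit:
- option 1 (83/7 per unit): all 7 → value 83, running total 83.00
- option 3 (95/24 per unit): 20 of 24 → value 20×95/24 = 79.1667, running total 162.17
Total 162.17.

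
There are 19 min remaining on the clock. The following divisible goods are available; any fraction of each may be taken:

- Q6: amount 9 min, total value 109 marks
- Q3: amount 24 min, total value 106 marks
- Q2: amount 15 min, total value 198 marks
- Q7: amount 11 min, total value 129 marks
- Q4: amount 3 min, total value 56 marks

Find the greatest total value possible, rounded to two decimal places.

Take in order of value per unit:
- Q4 (56/3 per unit): all 3 → value 56, running total 56.00
- Q2 (198/15 per unit): all 15 → value 198, running total 254.00
- Q6 (109/9 per unit): 1 of 9 → value 1×109/9 = 12.1111, running total 266.11
Total 266.11.

266.11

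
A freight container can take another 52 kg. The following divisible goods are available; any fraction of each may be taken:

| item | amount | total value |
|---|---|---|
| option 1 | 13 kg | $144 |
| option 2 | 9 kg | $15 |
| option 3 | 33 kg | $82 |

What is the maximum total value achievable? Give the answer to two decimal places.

Take in order of value per unit:
- option 1 (144/13 per unit): all 13 → value 144, running total 144.00
- option 3 (82/33 per unit): all 33 → value 82, running total 226.00
- option 2 (15/9 per unit): 6 of 9 → value 6×15/9 = 10.0000, running total 236.00
Total 236.00.

236.00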